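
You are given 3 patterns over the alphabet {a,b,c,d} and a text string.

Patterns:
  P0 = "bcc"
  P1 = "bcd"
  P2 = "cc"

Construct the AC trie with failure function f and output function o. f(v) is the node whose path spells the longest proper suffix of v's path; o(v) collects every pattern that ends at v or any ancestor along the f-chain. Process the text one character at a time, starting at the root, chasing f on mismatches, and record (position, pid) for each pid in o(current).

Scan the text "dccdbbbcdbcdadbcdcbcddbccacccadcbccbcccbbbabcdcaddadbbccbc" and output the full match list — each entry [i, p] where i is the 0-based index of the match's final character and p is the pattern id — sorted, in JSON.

Construct AC machine:
Trie nodes:
  n0 'ε': b→1 c→5
  n1 'b': c→2
  n2 'bc': c→3 d→4
  n3 'bcc': ·  [P0 ends]
  n4 'bcd': ·  [P1 ends]
  n5 'c': c→6
  n6 'cc': ·  [P2 ends]

Failure links (BFS by depth):
  n1('b'): parent n0 fail=0; on 'b' 0 → fail=0;  out ∅∪∅=∅
  n5('c'): parent n0 fail=0; on 'c' 0 → fail=0;  out ∅∪∅=∅
  n2('bc'): parent n1 fail=0; on 'c' 0 → fail=5;  out ∅∪∅=∅
  n6('cc'): parent n5 fail=0; on 'c' 0 → fail=5;  out {2}∪∅={2}
  n3('bcc'): parent n2 fail=5; on 'c' 5 → fail=6;  out {0}∪{2}={0,2}
  n4('bcd'): parent n2 fail=5; on 'd' 5→0 → fail=0;  out {1}∪∅={1}

Run:
[0] read 'd'  n0⇒n0
[1] read 'c'  n0⇒n5
[2] read 'c'  n5⇒n6  emit P2@[1:2]
[3] read 'd'  n6⇒n0 (via fail)
[4] read 'b'  n0⇒n1
[5] read 'b'  n1⇒n1 (via fail)
[6] read 'b'  n1⇒n1 (via fail)
[7] read 'c'  n1⇒n2
[8] read 'd'  n2⇒n4  emit P1@[6:8]
[9] read 'b'  n4⇒n1 (via fail)
[10] read 'c'  n1⇒n2
[11] read 'd'  n2⇒n4  emit P1@[9:11]
[12] read 'a'  n4⇒n0 (via fail)
[13] read 'd'  n0⇒n0
[14] read 'b'  n0⇒n1
[15] read 'c'  n1⇒n2
[16] read 'd'  n2⇒n4  emit P1@[14:16]
[17] read 'c'  n4⇒n5 (via fail)
[18] read 'b'  n5⇒n1 (via fail)
[19] read 'c'  n1⇒n2
[20] read 'd'  n2⇒n4  emit P1@[18:20]
[21] read 'd'  n4⇒n0 (via fail)
[22] read 'b'  n0⇒n1
[23] read 'c'  n1⇒n2
[24] read 'c'  n2⇒n3  emit P0@[22:24],P2@[23:24]
[25] read 'a'  n3⇒n0 (via fail)
[26] read 'c'  n0⇒n5
[27] read 'c'  n5⇒n6  emit P2@[26:27]
[28] read 'c'  n6⇒n6 (via fail)  emit P2@[27:28]
[29] read 'a'  n6⇒n0 (via fail)
[30] read 'd'  n0⇒n0
[31] read 'c'  n0⇒n5
[32] read 'b'  n5⇒n1 (via fail)
[33] read 'c'  n1⇒n2
[34] read 'c'  n2⇒n3  emit P0@[32:34],P2@[33:34]
[35] read 'b'  n3⇒n1 (via fail)
[36] read 'c'  n1⇒n2
[37] read 'c'  n2⇒n3  emit P0@[35:37],P2@[36:37]
[38] read 'c'  n3⇒n6 (via fail)  emit P2@[37:38]
[39] read 'b'  n6⇒n1 (via fail)
[40] read 'b'  n1⇒n1 (via fail)
[41] read 'b'  n1⇒n1 (via fail)
[42] read 'a'  n1⇒n0 (via fail)
[43] read 'b'  n0⇒n1
[44] read 'c'  n1⇒n2
[45] read 'd'  n2⇒n4  emit P1@[43:45]
[46] read 'c'  n4⇒n5 (via fail)
[47] read 'a'  n5⇒n0 (via fail)
[48] read 'd'  n0⇒n0
[49] read 'd'  n0⇒n0
[50] read 'a'  n0⇒n0
[51] read 'd'  n0⇒n0
[52] read 'b'  n0⇒n1
[53] read 'b'  n1⇒n1 (via fail)
[54] read 'c'  n1⇒n2
[55] read 'c'  n2⇒n3  emit P0@[53:55],P2@[54:55]
[56] read 'b'  n3⇒n1 (via fail)
[57] read 'c'  n1⇒n2

All matches (sorted): [[2,2],[8,1],[11,1],[16,1],[20,1],[24,0],[24,2],[27,2],[28,2],[34,0],[34,2],[37,0],[37,2],[38,2],[45,1],[55,0],[55,2]]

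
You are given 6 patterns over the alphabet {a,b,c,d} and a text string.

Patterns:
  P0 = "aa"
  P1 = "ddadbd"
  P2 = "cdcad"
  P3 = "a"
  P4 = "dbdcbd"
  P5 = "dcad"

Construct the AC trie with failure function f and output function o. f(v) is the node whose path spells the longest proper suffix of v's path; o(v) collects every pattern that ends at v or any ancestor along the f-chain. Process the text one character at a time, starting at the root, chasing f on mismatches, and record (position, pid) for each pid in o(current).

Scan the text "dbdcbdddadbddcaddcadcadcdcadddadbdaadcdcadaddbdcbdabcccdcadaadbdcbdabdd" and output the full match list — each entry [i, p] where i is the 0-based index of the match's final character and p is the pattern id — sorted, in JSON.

Construct AC machine:
Trie nodes:
  0='ε' goto a→1 c→9 d→3
  1='a' goto a→2  ←P3
  2='aa' goto ·  ←P0
  3='d' goto b→14 c→19 d→4
  4='dd' goto a→5
  5='dda' goto d→6
  6='ddad' goto b→7
  7='ddadb' goto d→8
  8='ddadbd' goto ·  ←P1
  9='c' goto d→10
  10='cd' goto c→11
  11='cdc' goto a→12
  12='cdca' goto d→13
  13='cdcad' goto ·  ←P2
  14='db' goto d→15
  15='dbd' goto c→16
  16='dbdc' goto b→17
  17='dbdcb' goto d→18
  18='dbdcbd' goto ·  ←P4
  19='dc' goto a→20
  20='dca' goto d→21
  21='dcad' goto ·  ←P5

Failure links (BFS by depth):
  fail(1) 'a': from fail(0)=0 chase 'a': 0 ⇒ 0;  out={3}∪out(0)={3}
  fail(3) 'd': from fail(0)=0 chase 'd': 0 ⇒ 0;  out=∅∪out(0)=∅
  fail(9) 'c': from fail(0)=0 chase 'c': 0 ⇒ 0;  out=∅∪out(0)=∅
  fail(2) 'aa': from fail(1)=0 chase 'a': 0 ⇒ 1;  out={0}∪out(1)={0,3}
  fail(4) 'dd': from fail(3)=0 chase 'd': 0 ⇒ 3;  out=∅∪out(3)=∅
  fail(10) 'cd': from fail(9)=0 chase 'd': 0 ⇒ 3;  out=∅∪out(3)=∅
  fail(14) 'db': from fail(3)=0 chase 'b': 0 ⇒ 0;  out=∅∪out(0)=∅
  fail(19) 'dc': from fail(3)=0 chase 'c': 0 ⇒ 9;  out=∅∪out(9)=∅
  fail(5) 'dda': from fail(4)=3 chase 'a': 3→0 ⇒ 1;  out=∅∪out(1)={3}
  fail(11) 'cdc': from fail(10)=3 chase 'c': 3 ⇒ 19;  out=∅∪out(19)=∅
  fail(15) 'dbd': from fail(14)=0 chase 'd': 0 ⇒ 3;  out=∅∪out(3)=∅
  fail(20) 'dca': from fail(19)=9 chase 'a': 9→0 ⇒ 1;  out=∅∪out(1)={3}
  fail(6) 'ddad': from fail(5)=1 chase 'd': 1→0 ⇒ 3;  out=∅∪out(3)=∅
  fail(12) 'cdca': from fail(11)=19 chase 'a': 19 ⇒ 20;  out=∅∪out(20)={3}
  fail(16) 'dbdc': from fail(15)=3 chase 'c': 3 ⇒ 19;  out=∅∪out(19)=∅
  fail(21) 'dcad': from fail(20)=1 chase 'd': 1→0 ⇒ 3;  out={5}∪out(3)={5}
  fail(7) 'ddadb': from fail(6)=3 chase 'b': 3 ⇒ 14;  out=∅∪out(14)=∅
  fail(13) 'cdcad': from fail(12)=20 chase 'd': 20 ⇒ 21;  out={2}∪out(21)={2,5}
  fail(17) 'dbdcb': from fail(16)=19 chase 'b': 19→9→0 ⇒ 0;  out=∅∪out(0)=∅
  fail(8) 'ddadbd': from fail(7)=14 chase 'd': 14 ⇒ 15;  out={1}∪out(15)={1}
  fail(18) 'dbdcbd': from fail(17)=0 chase 'd': 0 ⇒ 3;  out={4}∪out(3)={4}

Text stream:
pos 0 'd': at 3
pos 1 'b': at 14
pos 2 'd': at 15
pos 3 'c': at 16
pos 4 'b': at 17
pos 5 'd': at 18  ** P4@[0:5]
pos 6 'd': at 4 ·f
pos 7 'd': at 4 ·f
pos 8 'a': at 5  ** P3@[8:8]
pos 9 'd': at 6
pos 10 'b': at 7
pos 11 'd': at 8  ** P1@[6:11]
pos 12 'd': at 4 ·f
pos 13 'c': at 19 ·f
pos 14 'a': at 20  ** P3@[14:14]
pos 15 'd': at 21  ** P5@[12:15]
pos 16 'd': at 4 ·f
pos 17 'c': at 19 ·f
pos 18 'a': at 20  ** P3@[18:18]
pos 19 'd': at 21  ** P5@[16:19]
pos 20 'c': at 19 ·f
pos 21 'a': at 20  ** P3@[21:21]
pos 22 'd': at 21  ** P5@[19:22]
pos 23 'c': at 19 ·f
pos 24 'd': at 10 ·f
pos 25 'c': at 11
pos 26 'a': at 12  ** P3@[26:26]
pos 27 'd': at 13  ** P2@[23:27],P5@[24:27]
pos 28 'd': at 4 ·f
pos 29 'd': at 4 ·f
pos 30 'a': at 5  ** P3@[30:30]
pos 31 'd': at 6
pos 32 'b': at 7
pos 33 'd': at 8  ** P1@[28:33]
pos 34 'a': at 1 ·f  ** P3@[34:34]
pos 35 'a': at 2  ** P0@[34:35],P3@[35:35]
pos 36 'd': at 3 ·f
pos 37 'c': at 19
pos 38 'd': at 10 ·f
pos 39 'c': at 11
pos 40 'a': at 12  ** P3@[40:40]
pos 41 'd': at 13  ** P2@[37:41],P5@[38:41]
pos 42 'a': at 1 ·f  ** P3@[42:42]
pos 43 'd': at 3 ·f
pos 44 'd': at 4
pos 45 'b': at 14 ·f
pos 46 'd': at 15
pos 47 'c': at 16
pos 48 'b': at 17
pos 49 'd': at 18  ** P4@[44:49]
pos 50 'a': at 1 ·f  ** P3@[50:50]
pos 51 'b': at 0 ·f
pos 52 'c': at 9
pos 53 'c': at 9 ·f
pos 54 'c': at 9 ·f
pos 55 'd': at 10
pos 56 'c': at 11
pos 57 'a': at 12  ** P3@[57:57]
pos 58 'd': at 13  ** P2@[54:58],P5@[55:58]
pos 59 'a': at 1 ·f  ** P3@[59:59]
pos 60 'a': at 2  ** P0@[59:60],P3@[60:60]
pos 61 'd': at 3 ·f
pos 62 'b': at 14
pos 63 'd': at 15
pos 64 'c': at 16
pos 65 'b': at 17
pos 66 'd': at 18  ** P4@[61:66]
pos 67 'a': at 1 ·f  ** P3@[67:67]
pos 68 'b': at 0 ·f
pos 69 'd': at 3
pos 70 'd': at 4

Result: [[5,4],[8,3],[11,1],[14,3],[15,5],[18,3],[19,5],[21,3],[22,5],[26,3],[27,2],[27,5],[30,3],[33,1],[34,3],[35,0],[35,3],[40,3],[41,2],[41,5],[42,3],[49,4],[50,3],[57,3],[58,2],[58,5],[59,3],[60,0],[60,3],[66,4],[67,3]]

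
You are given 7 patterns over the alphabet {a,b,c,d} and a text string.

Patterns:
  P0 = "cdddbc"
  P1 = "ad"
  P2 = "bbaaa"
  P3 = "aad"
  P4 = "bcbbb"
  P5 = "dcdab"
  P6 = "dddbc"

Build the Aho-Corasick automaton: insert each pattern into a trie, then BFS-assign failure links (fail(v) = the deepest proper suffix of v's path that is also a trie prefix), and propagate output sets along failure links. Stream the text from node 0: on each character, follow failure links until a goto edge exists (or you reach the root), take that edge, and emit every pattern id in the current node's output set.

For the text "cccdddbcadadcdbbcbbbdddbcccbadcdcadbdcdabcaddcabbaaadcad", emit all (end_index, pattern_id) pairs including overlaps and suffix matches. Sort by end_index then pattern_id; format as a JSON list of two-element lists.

Construct AC machine:
Trie nodes:
  n0 'ε': a→7 b→9 c→1 d→20
  n1 'c': d→2
  n2 'cd': d→3
  n3 'cdd': d→4
  n4 'cddd': b→5
  n5 'cdddb': c→6
  n6 'cdddbc': ·  [P0 ends]
  n7 'a': a→14 d→8
  n8 'ad': ·  [P1 ends]
  n9 'b': b→10 c→16
  n10 'bb': a→11
  n11 'bba': a→12
  n12 'bbaa': a→13
  n13 'bbaaa': ·  [P2 ends]
  n14 'aa': d→15
  n15 'aad': ·  [P3 ends]
  n16 'bc': b→17
  n17 'bcb': b→18
  n18 'bcbb': b→19
  n19 'bcbbb': ·  [P4 ends]
  n20 'd': c→21 d→25
  n21 'dc': d→22
  n22 'dcd': a→23
  n23 'dcda': b→24
  n24 'dcdab': ·  [P5 ends]
  n25 'dd': d→26
  n26 'ddd': b→27
  n27 'dddb': c→28
  n28 'dddbc': ·  [P6 ends]

Failure links (BFS by depth):
  fail(1) 'c': from fail(0)=0 chase 'c': 0 ⇒ 0;  out=∅∪out(0)=∅
  fail(7) 'a': from fail(0)=0 chase 'a': 0 ⇒ 0;  out=∅∪out(0)=∅
  fail(9) 'b': from fail(0)=0 chase 'b': 0 ⇒ 0;  out=∅∪out(0)=∅
  fail(20) 'd': from fail(0)=0 chase 'd': 0 ⇒ 0;  out=∅∪out(0)=∅
  fail(2) 'cd': from fail(1)=0 chase 'd': 0 ⇒ 20;  out=∅∪out(20)=∅
  fail(8) 'ad': from fail(7)=0 chase 'd': 0 ⇒ 20;  out={1}∪out(20)={1}
  fail(10) 'bb': from fail(9)=0 chase 'b': 0 ⇒ 9;  out=∅∪out(9)=∅
  fail(14) 'aa': from fail(7)=0 chase 'a': 0 ⇒ 7;  out=∅∪out(7)=∅
  fail(16) 'bc': from fail(9)=0 chase 'c': 0 ⇒ 1;  out=∅∪out(1)=∅
  fail(21) 'dc': from fail(20)=0 chase 'c': 0 ⇒ 1;  out=∅∪out(1)=∅
  fail(25) 'dd': from fail(20)=0 chase 'd': 0 ⇒ 20;  out=∅∪out(20)=∅
  fail(3) 'cdd': from fail(2)=20 chase 'd': 20 ⇒ 25;  out=∅∪out(25)=∅
  fail(11) 'bba': from fail(10)=9 chase 'a': 9→0 ⇒ 7;  out=∅∪out(7)=∅
  fail(15) 'aad': from fail(14)=7 chase 'd': 7 ⇒ 8;  out={3}∪out(8)={1,3}
  fail(17) 'bcb': from fail(16)=1 chase 'b': 1→0 ⇒ 9;  out=∅∪out(9)=∅
  fail(22) 'dcd': from fail(21)=1 chase 'd': 1 ⇒ 2;  out=∅∪out(2)=∅
  fail(26) 'ddd': from fail(25)=20 chase 'd': 20 ⇒ 25;  out=∅∪out(25)=∅
  fail(4) 'cddd': from fail(3)=25 chase 'd': 25 ⇒ 26;  out=∅∪out(26)=∅
  fail(12) 'bbaa': from fail(11)=7 chase 'a': 7 ⇒ 14;  out=∅∪out(14)=∅
  fail(18) 'bcbb': from fail(17)=9 chase 'b': 9 ⇒ 10;  out=∅∪out(10)=∅
  fail(23) 'dcda': from fail(22)=2 chase 'a': 2→20→0 ⇒ 7;  out=∅∪out(7)=∅
  fail(27) 'dddb': from fail(26)=25 chase 'b': 25→20→0 ⇒ 9;  out=∅∪out(9)=∅
  fail(5) 'cdddb': from fail(4)=26 chase 'b': 26 ⇒ 27;  out=∅∪out(27)=∅
  fail(13) 'bbaaa': from fail(12)=14 chase 'a': 14→7 ⇒ 14;  out={2}∪out(14)={2}
  fail(19) 'bcbbb': from fail(18)=10 chase 'b': 10→9 ⇒ 10;  out={4}∪out(10)={4}
  fail(24) 'dcdab': from fail(23)=7 chase 'b': 7→0 ⇒ 9;  out={5}∪out(9)={5}
  fail(28) 'dddbc': from fail(27)=9 chase 'c': 9 ⇒ 16;  out={6}∪out(16)={6}
  fail(6) 'cdddbc': from fail(5)=27 chase 'c': 27 ⇒ 28;  out={0}∪out(28)={0,6}

Run:
i=0 'c': node 0→1
i=1 'c': node 1→1 ·f
i=2 'c': node 1→1 ·f
i=3 'd': node 1→2
i=4 'd': node 2→3
i=5 'd': node 3→4
i=6 'b': node 4→5
i=7 'c': node 5→6  emit P0@[2:7],P6@[3:7]
i=8 'a': node 6→7 ·f
i=9 'd': node 7→8  emit P1@[8:9]
i=10 'a': node 8→7 ·f
i=11 'd': node 7→8  emit P1@[10:11]
i=12 'c': node 8→21 ·f
i=13 'd': node 21→22
i=14 'b': node 22→9 ·f
i=15 'b': node 9→10
i=16 'c': node 10→16 ·f
i=17 'b': node 16→17
i=18 'b': node 17→18
i=19 'b': node 18→19  emit P4@[15:19]
i=20 'd': node 19→20 ·f
i=21 'd': node 20→25
i=22 'd': node 25→26
i=23 'b': node 26→27
i=24 'c': node 27→28  emit P6@[20:24]
i=25 'c': node 28→1 ·f
i=26 'c': node 1→1 ·f
i=27 'b': node 1→9 ·f
i=28 'a': node 9→7 ·f
i=29 'd': node 7→8  emit P1@[28:29]
i=30 'c': node 8→21 ·f
i=31 'd': node 21→22
i=32 'c': node 22→21 ·f
i=33 'a': node 21→7 ·f
i=34 'd': node 7→8  emit P1@[33:34]
i=35 'b': node 8→9 ·f
i=36 'd': node 9→20 ·f
i=37 'c': node 20→21
i=38 'd': node 21→22
i=39 'a': node 22→23
i=40 'b': node 23→24  emit P5@[36:40]
i=41 'c': node 24→16 ·f
i=42 'a': node 16→7 ·f
i=43 'd': node 7→8  emit P1@[42:43]
i=44 'd': node 8→25 ·f
i=45 'c': node 25→21 ·f
i=46 'a': node 21→7 ·f
i=47 'b': node 7→9 ·f
i=48 'b': node 9→10
i=49 'a': node 10→11
i=50 'a': node 11→12
i=51 'a': node 12→13  emit P2@[47:51]
i=52 'd': node 13→15 ·f  emit P1@[51:52],P3@[50:52]
i=53 'c': node 15→21 ·f
i=54 'a': node 21→7 ·f
i=55 'd': node 7→8  emit P1@[54:55]

Matches: [[7,0],[7,6],[9,1],[11,1],[19,4],[24,6],[29,1],[34,1],[40,5],[43,1],[51,2],[52,1],[52,3],[55,1]]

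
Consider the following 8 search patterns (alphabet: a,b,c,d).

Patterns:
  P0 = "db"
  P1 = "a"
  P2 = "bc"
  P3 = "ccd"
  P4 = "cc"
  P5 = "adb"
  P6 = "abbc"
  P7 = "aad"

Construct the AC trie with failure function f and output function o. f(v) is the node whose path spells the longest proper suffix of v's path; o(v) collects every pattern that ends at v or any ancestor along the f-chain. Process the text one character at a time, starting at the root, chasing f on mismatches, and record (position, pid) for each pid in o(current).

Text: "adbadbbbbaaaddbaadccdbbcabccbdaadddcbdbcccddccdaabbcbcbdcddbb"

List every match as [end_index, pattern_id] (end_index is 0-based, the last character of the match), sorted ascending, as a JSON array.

Build automaton:
Trie nodes:
  n0 'ε': a→3 b→4 c→6 d→1
  n1 'd': b→2
  n2 'db': ·  [P0 ends]
  n3 'a': a→14 b→11 d→9  [P1 ends]
  n4 'b': c→5
  n5 'bc': ·  [P2 ends]
  n6 'c': c→7
  n7 'cc': d→8  [P4 ends]
  n8 'ccd': ·  [P3 ends]
  n9 'ad': b→10
  n10 'adb': ·  [P5 ends]
  n11 'ab': b→12
  n12 'abb': c→13
  n13 'abbc': ·  [P6 ends]
  n14 'aa': d→15
  n15 'aad': ·  [P7 ends]

BFS fail/out derivation:
  n1('d'): parent n0 fail=0; on 'd' 0 → fail=0;  out ∅∪∅=∅
  n3('a'): parent n0 fail=0; on 'a' 0 → fail=0;  out {1}∪∅={1}
  n4('b'): parent n0 fail=0; on 'b' 0 → fail=0;  out ∅∪∅=∅
  n6('c'): parent n0 fail=0; on 'c' 0 → fail=0;  out ∅∪∅=∅
  n2('db'): parent n1 fail=0; on 'b' 0 → fail=4;  out {0}∪∅={0}
  n5('bc'): parent n4 fail=0; on 'c' 0 → fail=6;  out {2}∪∅={2}
  n7('cc'): parent n6 fail=0; on 'c' 0 → fail=6;  out {4}∪∅={4}
  n9('ad'): parent n3 fail=0; on 'd' 0 → fail=1;  out ∅∪∅=∅
  n11('ab'): parent n3 fail=0; on 'b' 0 → fail=4;  out ∅∪∅=∅
  n14('aa'): parent n3 fail=0; on 'a' 0 → fail=3;  out ∅∪{1}={1}
  n8('ccd'): parent n7 fail=6; on 'd' 6→0 → fail=1;  out {3}∪∅={3}
  n10('adb'): parent n9 fail=1; on 'b' 1 → fail=2;  out {5}∪{0}={0,5}
  n12('abb'): parent n11 fail=4; on 'b' 4→0 → fail=4;  out ∅∪∅=∅
  n15('aad'): parent n14 fail=3; on 'd' 3 → fail=9;  out {7}∪∅={7}
  n13('abbc'): parent n12 fail=4; on 'c' 4 → fail=5;  out {6}∪{2}={2,6}

Text stream:
i=0 'a': node 0→3  emit P1@[0:0]
i=1 'd': node 3→9
i=2 'b': node 9→10  emit P0@[1:2],P5@[0:2]
i=3 'a': node 10→3 (fail-walked)  emit P1@[3:3]
i=4 'd': node 3→9
i=5 'b': node 9→10  emit P0@[4:5],P5@[3:5]
i=6 'b': node 10→4 (fail-walked)
i=7 'b': node 4→4 (fail-walked)
i=8 'b': node 4→4 (fail-walked)
i=9 'a': node 4→3 (fail-walked)  emit P1@[9:9]
i=10 'a': node 3→14  emit P1@[10:10]
i=11 'a': node 14→14 (fail-walked)  emit P1@[11:11]
i=12 'd': node 14→15  emit P7@[10:12]
i=13 'd': node 15→1 (fail-walked)
i=14 'b': node 1→2  emit P0@[13:14]
i=15 'a': node 2→3 (fail-walked)  emit P1@[15:15]
i=16 'a': node 3→14  emit P1@[16:16]
i=17 'd': node 14→15  emit P7@[15:17]
i=18 'c': node 15→6 (fail-walked)
i=19 'c': node 6→7  emit P4@[18:19]
i=20 'd': node 7→8  emit P3@[18:20]
i=21 'b': node 8→2 (fail-walked)  emit P0@[20:21]
i=22 'b': node 2→4 (fail-walked)
i=23 'c': node 4→5  emit P2@[22:23]
i=24 'a': node 5→3 (fail-walked)  emit P1@[24:24]
i=25 'b': node 3→11
i=26 'c': node 11→5 (fail-walked)  emit P2@[25:26]
i=27 'c': node 5→7 (fail-walked)  emit P4@[26:27]
i=28 'b': node 7→4 (fail-walked)
i=29 'd': node 4→1 (fail-walked)
i=30 'a': node 1→3 (fail-walked)  emit P1@[30:30]
i=31 'a': node 3→14  emit P1@[31:31]
i=32 'd': node 14→15  emit P7@[30:32]
i=33 'd': node 15→1 (fail-walked)
i=34 'd': node 1→1 (fail-walked)
i=35 'c': node 1→6 (fail-walked)
i=36 'b': node 6→4 (fail-walked)
i=37 'd': node 4→1 (fail-walked)
i=38 'b': node 1→2  emit P0@[37:38]
i=39 'c': node 2→5 (fail-walked)  emit P2@[38:39]
i=40 'c': node 5→7 (fail-walked)  emit P4@[39:40]
i=41 'c': node 7→7 (fail-walked)  emit P4@[40:41]
i=42 'd': node 7→8  emit P3@[40:42]
i=43 'd': node 8→1 (fail-walked)
i=44 'c': node 1→6 (fail-walked)
i=45 'c': node 6→7  emit P4@[44:45]
i=46 'd': node 7→8  emit P3@[44:46]
i=47 'a': node 8→3 (fail-walked)  emit P1@[47:47]
i=48 'a': node 3→14  emit P1@[48:48]
i=49 'b': node 14→11 (fail-walked)
i=50 'b': node 11→12
i=51 'c': node 12→13  emit P2@[50:51],P6@[48:51]
i=52 'b': node 13→4 (fail-walked)
i=53 'c': node 4→5  emit P2@[52:53]
i=54 'b': node 5→4 (fail-walked)
i=55 'd': node 4→1 (fail-walked)
i=56 'c': node 1→6 (fail-walked)
i=57 'd': node 6→1 (fail-walked)
i=58 'd': node 1→1 (fail-walked)
i=59 'b': node 1→2  emit P0@[58:59]
i=60 'b': node 2→4 (fail-walked)

Result: [[0,1],[2,0],[2,5],[3,1],[5,0],[5,5],[9,1],[10,1],[11,1],[12,7],[14,0],[15,1],[16,1],[17,7],[19,4],[20,3],[21,0],[23,2],[24,1],[26,2],[27,4],[30,1],[31,1],[32,7],[38,0],[39,2],[40,4],[41,4],[42,3],[45,4],[46,3],[47,1],[48,1],[51,2],[51,6],[53,2],[59,0]]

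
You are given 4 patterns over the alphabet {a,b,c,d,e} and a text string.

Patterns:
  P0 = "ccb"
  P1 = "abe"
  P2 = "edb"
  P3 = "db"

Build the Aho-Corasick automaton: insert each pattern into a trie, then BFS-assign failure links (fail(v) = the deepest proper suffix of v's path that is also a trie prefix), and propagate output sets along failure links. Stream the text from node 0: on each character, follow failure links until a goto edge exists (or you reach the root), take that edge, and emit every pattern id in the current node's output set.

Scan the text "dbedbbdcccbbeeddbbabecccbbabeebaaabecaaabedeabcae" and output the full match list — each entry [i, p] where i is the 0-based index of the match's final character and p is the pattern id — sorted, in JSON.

Build automaton:
Trie (insert patterns):
  0='ε' goto a→4 c→1 d→10 e→7
  1='c' goto c→2
  2='cc' goto b→3
  3='ccb' goto ·  [P0 ends]
  4='a' goto b→5
  5='ab' goto e→6
  6='abe' goto ·  [P1 ends]
  7='e' goto d→8
  8='ed' goto b→9
  9='edb' goto ·  [P2 ends]
  10='d' goto b→11
  11='db' goto ·  [P3 ends]

BFS fail/out derivation:
  fail(1) 'c': from fail(0)=0 chase 'c': 0 ⇒ 0;  out=∅∪out(0)=∅
  fail(4) 'a': from fail(0)=0 chase 'a': 0 ⇒ 0;  out=∅∪out(0)=∅
  fail(7) 'e': from fail(0)=0 chase 'e': 0 ⇒ 0;  out=∅∪out(0)=∅
  fail(10) 'd': from fail(0)=0 chase 'd': 0 ⇒ 0;  out=∅∪out(0)=∅
  fail(2) 'cc': from fail(1)=0 chase 'c': 0 ⇒ 1;  out=∅∪out(1)=∅
  fail(5) 'ab': from fail(4)=0 chase 'b': 0 ⇒ 0;  out=∅∪out(0)=∅
  fail(8) 'ed': from fail(7)=0 chase 'd': 0 ⇒ 10;  out=∅∪out(10)=∅
  fail(11) 'db': from fail(10)=0 chase 'b': 0 ⇒ 0;  out={3}∪out(0)={3}
  fail(3) 'ccb': from fail(2)=1 chase 'b': 1→0 ⇒ 0;  out={0}∪out(0)={0}
  fail(6) 'abe': from fail(5)=0 chase 'e': 0 ⇒ 7;  out={1}∪out(7)={1}
  fail(9) 'edb': from fail(8)=10 chase 'b': 10 ⇒ 11;  out={2}∪out(11)={2,3}

Text stream:
pos 0 'd': at 10
pos 1 'b': at 11  → match P3@[0:1]
pos 2 'e': at 7 (fail-walked)
pos 3 'd': at 8
pos 4 'b': at 9  → match P2@[2:4],P3@[3:4]
pos 5 'b': at 0 (fail-walked)
pos 6 'd': at 10
pos 7 'c': at 1 (fail-walked)
pos 8 'c': at 2
pos 9 'c': at 2 (fail-walked)
pos 10 'b': at 3  → match P0@[8:10]
pos 11 'b': at 0 (fail-walked)
pos 12 'e': at 7
pos 13 'e': at 7 (fail-walked)
pos 14 'd': at 8
pos 15 'd': at 10 (fail-walked)
pos 16 'b': at 11  → match P3@[15:16]
pos 17 'b': at 0 (fail-walked)
pos 18 'a': at 4
pos 19 'b': at 5
pos 20 'e': at 6  → match P1@[18:20]
pos 21 'c': at 1 (fail-walked)
pos 22 'c': at 2
pos 23 'c': at 2 (fail-walked)
pos 24 'b': at 3  → match P0@[22:24]
pos 25 'b': at 0 (fail-walked)
pos 26 'a': at 4
pos 27 'b': at 5
pos 28 'e': at 6  → match P1@[26:28]
pos 29 'e': at 7 (fail-walked)
pos 30 'b': at 0 (fail-walked)
pos 31 'a': at 4
pos 32 'a': at 4 (fail-walked)
pos 33 'a': at 4 (fail-walked)
pos 34 'b': at 5
pos 35 'e': at 6  → match P1@[33:35]
pos 36 'c': at 1 (fail-walked)
pos 37 'a': at 4 (fail-walked)
pos 38 'a': at 4 (fail-walked)
pos 39 'a': at 4 (fail-walked)
pos 40 'b': at 5
pos 41 'e': at 6  → match P1@[39:41]
pos 42 'd': at 8 (fail-walked)
pos 43 'e': at 7 (fail-walked)
pos 44 'a': at 4 (fail-walked)
pos 45 'b': at 5
pos 46 'c': at 1 (fail-walked)
pos 47 'a': at 4 (fail-walked)
pos 48 'e': at 7 (fail-walked)

Result: [[1,3],[4,2],[4,3],[10,0],[16,3],[20,1],[24,0],[28,1],[35,1],[41,1]]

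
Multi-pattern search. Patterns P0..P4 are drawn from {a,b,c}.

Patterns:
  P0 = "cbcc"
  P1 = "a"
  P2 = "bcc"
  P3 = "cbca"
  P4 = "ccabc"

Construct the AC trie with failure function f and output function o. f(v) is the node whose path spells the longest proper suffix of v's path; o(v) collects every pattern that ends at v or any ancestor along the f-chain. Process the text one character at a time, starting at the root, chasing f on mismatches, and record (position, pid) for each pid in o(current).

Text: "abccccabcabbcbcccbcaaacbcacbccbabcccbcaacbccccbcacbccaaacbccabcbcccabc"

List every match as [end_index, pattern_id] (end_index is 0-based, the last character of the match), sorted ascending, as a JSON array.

Construct AC machine:
Trie nodes:
  n0 'ε': a→5 b→6 c→1
  n1 'c': b→2 c→10
  n2 'cb': c→3
  n3 'cbc': a→9 c→4
  n4 'cbcc': ·  [P0 ends]
  n5 'a': ·  [P1 ends]
  n6 'b': c→7
  n7 'bc': c→8
  n8 'bcc': ·  [P2 ends]
  n9 'cbca': ·  [P3 ends]
  n10 'cc': a→11
  n11 'cca': b→12
  n12 'ccab': c→13
  n13 'ccabc': ·  [P4 ends]

BFS fail/out derivation:
  fail(1) 'c': from fail(0)=0 chase 'c': 0 ⇒ 0;  out=∅∪out(0)=∅
  fail(5) 'a': from fail(0)=0 chase 'a': 0 ⇒ 0;  out={1}∪out(0)={1}
  fail(6) 'b': from fail(0)=0 chase 'b': 0 ⇒ 0;  out=∅∪out(0)=∅
  fail(2) 'cb': from fail(1)=0 chase 'b': 0 ⇒ 6;  out=∅∪out(6)=∅
  fail(7) 'bc': from fail(6)=0 chase 'c': 0 ⇒ 1;  out=∅∪out(1)=∅
  fail(10) 'cc': from fail(1)=0 chase 'c': 0 ⇒ 1;  out=∅∪out(1)=∅
  fail(3) 'cbc': from fail(2)=6 chase 'c': 6 ⇒ 7;  out=∅∪out(7)=∅
  fail(8) 'bcc': from fail(7)=1 chase 'c': 1 ⇒ 10;  out={2}∪out(10)={2}
  fail(11) 'cca': from fail(10)=1 chase 'a': 1→0 ⇒ 5;  out=∅∪out(5)={1}
  fail(4) 'cbcc': from fail(3)=7 chase 'c': 7 ⇒ 8;  out={0}∪out(8)={0,2}
  fail(9) 'cbca': from fail(3)=7 chase 'a': 7→1→0 ⇒ 5;  out={3}∪out(5)={1,3}
  fail(12) 'ccab': from fail(11)=5 chase 'b': 5→0 ⇒ 6;  out=∅∪out(6)=∅
  fail(13) 'ccabc': from fail(12)=6 chase 'c': 6 ⇒ 7;  out={4}∪out(7)={4}

Scan:
pos 0 'a': at 5  ** P1@[0:0]
pos 1 'b': at 6 (via fail)
pos 2 'c': at 7
pos 3 'c': at 8  ** P2@[1:3]
pos 4 'c': at 10 (via fail)
pos 5 'c': at 10 (via fail)
pos 6 'a': at 11  ** P1@[6:6]
pos 7 'b': at 12
pos 8 'c': at 13  ** P4@[4:8]
pos 9 'a': at 5 (via fail)  ** P1@[9:9]
pos 10 'b': at 6 (via fail)
pos 11 'b': at 6 (via fail)
pos 12 'c': at 7
pos 13 'b': at 2 (via fail)
pos 14 'c': at 3
pos 15 'c': at 4  ** P0@[12:15],P2@[13:15]
pos 16 'c': at 10 (via fail)
pos 17 'b': at 2 (via fail)
pos 18 'c': at 3
pos 19 'a': at 9  ** P1@[19:19],P3@[16:19]
pos 20 'a': at 5 (via fail)  ** P1@[20:20]
pos 21 'a': at 5 (via fail)  ** P1@[21:21]
pos 22 'c': at 1 (via fail)
pos 23 'b': at 2
pos 24 'c': at 3
pos 25 'a': at 9  ** P1@[25:25],P3@[22:25]
pos 26 'c': at 1 (via fail)
pos 27 'b': at 2
pos 28 'c': at 3
pos 29 'c': at 4  ** P0@[26:29],P2@[27:29]
pos 30 'b': at 2 (via fail)
pos 31 'a': at 5 (via fail)  ** P1@[31:31]
pos 32 'b': at 6 (via fail)
pos 33 'c': at 7
pos 34 'c': at 8  ** P2@[32:34]
pos 35 'c': at 10 (via fail)
pos 36 'b': at 2 (via fail)
pos 37 'c': at 3
pos 38 'a': at 9  ** P1@[38:38],P3@[35:38]
pos 39 'a': at 5 (via fail)  ** P1@[39:39]
pos 40 'c': at 1 (via fail)
pos 41 'b': at 2
pos 42 'c': at 3
pos 43 'c': at 4  ** P0@[40:43],P2@[41:43]
pos 44 'c': at 10 (via fail)
pos 45 'c': at 10 (via fail)
pos 46 'b': at 2 (via fail)
pos 47 'c': at 3
pos 48 'a': at 9  ** P1@[48:48],P3@[45:48]
pos 49 'c': at 1 (via fail)
pos 50 'b': at 2
pos 51 'c': at 3
pos 52 'c': at 4  ** P0@[49:52],P2@[50:52]
pos 53 'a': at 11 (via fail)  ** P1@[53:53]
pos 54 'a': at 5 (via fail)  ** P1@[54:54]
pos 55 'a': at 5 (via fail)  ** P1@[55:55]
pos 56 'c': at 1 (via fail)
pos 57 'b': at 2
pos 58 'c': at 3
pos 59 'c': at 4  ** P0@[56:59],P2@[57:59]
pos 60 'a': at 11 (via fail)  ** P1@[60:60]
pos 61 'b': at 12
pos 62 'c': at 13  ** P4@[58:62]
pos 63 'b': at 2 (via fail)
pos 64 'c': at 3
pos 65 'c': at 4  ** P0@[62:65],P2@[63:65]
pos 66 'c': at 10 (via fail)
pos 67 'a': at 11  ** P1@[67:67]
pos 68 'b': at 12
pos 69 'c': at 13  ** P4@[65:69]

Result: [[0,1],[3,2],[6,1],[8,4],[9,1],[15,0],[15,2],[19,1],[19,3],[20,1],[21,1],[25,1],[25,3],[29,0],[29,2],[31,1],[34,2],[38,1],[38,3],[39,1],[43,0],[43,2],[48,1],[48,3],[52,0],[52,2],[53,1],[54,1],[55,1],[59,0],[59,2],[60,1],[62,4],[65,0],[65,2],[67,1],[69,4]]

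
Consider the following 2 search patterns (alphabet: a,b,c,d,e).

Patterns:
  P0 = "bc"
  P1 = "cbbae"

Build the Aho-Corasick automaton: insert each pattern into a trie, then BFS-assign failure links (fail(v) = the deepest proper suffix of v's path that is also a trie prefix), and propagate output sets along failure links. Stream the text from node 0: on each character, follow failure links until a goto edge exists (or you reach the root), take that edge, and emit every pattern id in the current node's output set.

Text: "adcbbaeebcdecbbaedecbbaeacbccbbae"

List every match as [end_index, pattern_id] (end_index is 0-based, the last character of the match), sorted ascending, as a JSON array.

Build:
Trie (insert patterns):
  n0 'ε': b→1 c→3
  n1 'b': c→2
  n2 'bc': ·  ←P0
  n3 'c': b→4
  n4 'cb': b→5
  n5 'cbb': a→6
  n6 'cbba': e→7
  n7 'cbbae': ·  ←P1

BFS fail/out derivation:
  fail(1) 'b': from fail(0)=0 chase 'b': 0 ⇒ 0;  out=∅∪out(0)=∅
  fail(3) 'c': from fail(0)=0 chase 'c': 0 ⇒ 0;  out=∅∪out(0)=∅
  fail(2) 'bc': from fail(1)=0 chase 'c': 0 ⇒ 3;  out={0}∪out(3)={0}
  fail(4) 'cb': from fail(3)=0 chase 'b': 0 ⇒ 1;  out=∅∪out(1)=∅
  fail(5) 'cbb': from fail(4)=1 chase 'b': 1→0 ⇒ 1;  out=∅∪out(1)=∅
  fail(6) 'cbba': from fail(5)=1 chase 'a': 1→0 ⇒ 0;  out=∅∪out(0)=∅
  fail(7) 'cbbae': from fail(6)=0 chase 'e': 0 ⇒ 0;  out={1}∪out(0)={1}

Text stream:
i=0 'a': node 0→0
i=1 'd': node 0→0
i=2 'c': node 0→3
i=3 'b': node 3→4
i=4 'b': node 4→5
i=5 'a': node 5→6
i=6 'e': node 6→7  emit P1@[2:6]
i=7 'e': node 7→0 ·f
i=8 'b': node 0→1
i=9 'c': node 1→2  emit P0@[8:9]
i=10 'd': node 2→0 ·f
i=11 'e': node 0→0
i=12 'c': node 0→3
i=13 'b': node 3→4
i=14 'b': node 4→5
i=15 'a': node 5→6
i=16 'e': node 6→7  emit P1@[12:16]
i=17 'd': node 7→0 ·f
i=18 'e': node 0→0
i=19 'c': node 0→3
i=20 'b': node 3→4
i=21 'b': node 4→5
i=22 'a': node 5→6
i=23 'e': node 6→7  emit P1@[19:23]
i=24 'a': node 7→0 ·f
i=25 'c': node 0→3
i=26 'b': node 3→4
i=27 'c': node 4→2 ·f  emit P0@[26:27]
i=28 'c': node 2→3 ·f
i=29 'b': node 3→4
i=30 'b': node 4→5
i=31 'a': node 5→6
i=32 'e': node 6→7  emit P1@[28:32]

All matches (sorted): [[6,1],[9,0],[16,1],[23,1],[27,0],[32,1]]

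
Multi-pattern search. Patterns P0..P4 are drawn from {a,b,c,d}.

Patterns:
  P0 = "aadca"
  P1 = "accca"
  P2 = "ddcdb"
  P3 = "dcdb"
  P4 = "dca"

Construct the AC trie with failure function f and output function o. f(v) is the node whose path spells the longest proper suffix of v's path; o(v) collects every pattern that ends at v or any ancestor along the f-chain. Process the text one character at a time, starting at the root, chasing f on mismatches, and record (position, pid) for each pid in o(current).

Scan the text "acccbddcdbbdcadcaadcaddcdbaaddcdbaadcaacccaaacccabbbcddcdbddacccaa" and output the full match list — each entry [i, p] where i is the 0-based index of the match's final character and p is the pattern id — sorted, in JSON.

Construct AC machine:
Trie (insert patterns):
  0='ε' goto a→1 d→10
  1='a' goto a→2 c→6
  2='aa' goto d→3
  3='aad' goto c→4
  4='aadc' goto a→5
  5='aadca' goto ·  [P0 ends]
  6='ac' goto c→7
  7='acc' goto c→8
  8='accc' goto a→9
  9='accca' goto ·  [P1 ends]
  10='d' goto c→15 d→11
  11='dd' goto c→12
  12='ddc' goto d→13
  13='ddcd' goto b→14
  14='ddcdb' goto ·  [P2 ends]
  15='dc' goto a→18 d→16
  16='dcd' goto b→17
  17='dcdb' goto ·  [P3 ends]
  18='dca' goto ·  [P4 ends]

Failure links (BFS by depth):
  fail(1) 'a': from fail(0)=0 chase 'a': 0 ⇒ 0;  out=∅∪out(0)=∅
  fail(10) 'd': from fail(0)=0 chase 'd': 0 ⇒ 0;  out=∅∪out(0)=∅
  fail(2) 'aa': from fail(1)=0 chase 'a': 0 ⇒ 1;  out=∅∪out(1)=∅
  fail(6) 'ac': from fail(1)=0 chase 'c': 0 ⇒ 0;  out=∅∪out(0)=∅
  fail(11) 'dd': from fail(10)=0 chase 'd': 0 ⇒ 10;  out=∅∪out(10)=∅
  fail(15) 'dc': from fail(10)=0 chase 'c': 0 ⇒ 0;  out=∅∪out(0)=∅
  fail(3) 'aad': from fail(2)=1 chase 'd': 1→0 ⇒ 10;  out=∅∪out(10)=∅
  fail(7) 'acc': from fail(6)=0 chase 'c': 0 ⇒ 0;  out=∅∪out(0)=∅
  fail(12) 'ddc': from fail(11)=10 chase 'c': 10 ⇒ 15;  out=∅∪out(15)=∅
  fail(16) 'dcd': from fail(15)=0 chase 'd': 0 ⇒ 10;  out=∅∪out(10)=∅
  fail(18) 'dca': from fail(15)=0 chase 'a': 0 ⇒ 1;  out={4}∪out(1)={4}
  fail(4) 'aadc': from fail(3)=10 chase 'c': 10 ⇒ 15;  out=∅∪out(15)=∅
  fail(8) 'accc': from fail(7)=0 chase 'c': 0 ⇒ 0;  out=∅∪out(0)=∅
  fail(13) 'ddcd': from fail(12)=15 chase 'd': 15 ⇒ 16;  out=∅∪out(16)=∅
  fail(17) 'dcdb': from fail(16)=10 chase 'b': 10→0 ⇒ 0;  out={3}∪out(0)={3}
  fail(5) 'aadca': from fail(4)=15 chase 'a': 15 ⇒ 18;  out={0}∪out(18)={0,4}
  fail(9) 'accca': from fail(8)=0 chase 'a': 0 ⇒ 1;  out={1}∪out(1)={1}
  fail(14) 'ddcdb': from fail(13)=16 chase 'b': 16 ⇒ 17;  out={2}∪out(17)={2,3}

Run:
[0] read 'a'  n0⇒n1
[1] read 'c'  n1⇒n6
[2] read 'c'  n6⇒n7
[3] read 'c'  n7⇒n8
[4] read 'b'  n8⇒n0 (fail-walked)
[5] read 'd'  n0⇒n10
[6] read 'd'  n10⇒n11
[7] read 'c'  n11⇒n12
[8] read 'd'  n12⇒n13
[9] read 'b'  n13⇒n14  → match P2@[5:9],P3@[6:9]
[10] read 'b'  n14⇒n0 (fail-walked)
[11] read 'd'  n0⇒n10
[12] read 'c'  n10⇒n15
[13] read 'a'  n15⇒n18  → match P4@[11:13]
[14] read 'd'  n18⇒n10 (fail-walked)
[15] read 'c'  n10⇒n15
[16] read 'a'  n15⇒n18  → match P4@[14:16]
[17] read 'a'  n18⇒n2 (fail-walked)
[18] read 'd'  n2⇒n3
[19] read 'c'  n3⇒n4
[20] read 'a'  n4⇒n5  → match P0@[16:20],P4@[18:20]
[21] read 'd'  n5⇒n10 (fail-walked)
[22] read 'd'  n10⇒n11
[23] read 'c'  n11⇒n12
[24] read 'd'  n12⇒n13
[25] read 'b'  n13⇒n14  → match P2@[21:25],P3@[22:25]
[26] read 'a'  n14⇒n1 (fail-walked)
[27] read 'a'  n1⇒n2
[28] read 'd'  n2⇒n3
[29] read 'd'  n3⇒n11 (fail-walked)
[30] read 'c'  n11⇒n12
[31] read 'd'  n12⇒n13
[32] read 'b'  n13⇒n14  → match P2@[28:32],P3@[29:32]
[33] read 'a'  n14⇒n1 (fail-walked)
[34] read 'a'  n1⇒n2
[35] read 'd'  n2⇒n3
[36] read 'c'  n3⇒n4
[37] read 'a'  n4⇒n5  → match P0@[33:37],P4@[35:37]
[38] read 'a'  n5⇒n2 (fail-walked)
[39] read 'c'  n2⇒n6 (fail-walked)
[40] read 'c'  n6⇒n7
[41] read 'c'  n7⇒n8
[42] read 'a'  n8⇒n9  → match P1@[38:42]
[43] read 'a'  n9⇒n2 (fail-walked)
[44] read 'a'  n2⇒n2 (fail-walked)
[45] read 'c'  n2⇒n6 (fail-walked)
[46] read 'c'  n6⇒n7
[47] read 'c'  n7⇒n8
[48] read 'a'  n8⇒n9  → match P1@[44:48]
[49] read 'b'  n9⇒n0 (fail-walked)
[50] read 'b'  n0⇒n0
[51] read 'b'  n0⇒n0
[52] read 'c'  n0⇒n0
[53] read 'd'  n0⇒n10
[54] read 'd'  n10⇒n11
[55] read 'c'  n11⇒n12
[56] read 'd'  n12⇒n13
[57] read 'b'  n13⇒n14  → match P2@[53:57],P3@[54:57]
[58] read 'd'  n14⇒n10 (fail-walked)
[59] read 'd'  n10⇒n11
[60] read 'a'  n11⇒n1 (fail-walked)
[61] read 'c'  n1⇒n6
[62] read 'c'  n6⇒n7
[63] read 'c'  n7⇒n8
[64] read 'a'  n8⇒n9  → match P1@[60:64]
[65] read 'a'  n9⇒n2 (fail-walked)

Matches: [[9,2],[9,3],[13,4],[16,4],[20,0],[20,4],[25,2],[25,3],[32,2],[32,3],[37,0],[37,4],[42,1],[48,1],[57,2],[57,3],[64,1]]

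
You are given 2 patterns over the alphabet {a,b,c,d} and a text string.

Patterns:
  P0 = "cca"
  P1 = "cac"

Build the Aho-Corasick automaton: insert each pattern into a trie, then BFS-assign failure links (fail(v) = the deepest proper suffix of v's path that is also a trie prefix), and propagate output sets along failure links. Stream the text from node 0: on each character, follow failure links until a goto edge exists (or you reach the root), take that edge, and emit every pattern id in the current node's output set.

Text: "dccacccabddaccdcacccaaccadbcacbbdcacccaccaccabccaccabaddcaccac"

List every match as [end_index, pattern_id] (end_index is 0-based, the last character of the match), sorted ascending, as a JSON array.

Construct AC machine:
Trie (insert patterns):
  0='ε' goto c→1
  1='c' goto a→4 c→2
  2='cc' goto a→3
  3='cca' goto ·  ←P0
  4='ca' goto c→5
  5='cac' goto ·  ←P1

BFS fail/out derivation:
  fail(1) 'c': from fail(0)=0 chase 'c': 0 ⇒ 0;  out=∅∪out(0)=∅
  fail(2) 'cc': from fail(1)=0 chase 'c': 0 ⇒ 1;  out=∅∪out(1)=∅
  fail(4) 'ca': from fail(1)=0 chase 'a': 0 ⇒ 0;  out=∅∪out(0)=∅
  fail(3) 'cca': from fail(2)=1 chase 'a': 1 ⇒ 4;  out={0}∪out(4)={0}
  fail(5) 'cac': from fail(4)=0 chase 'c': 0 ⇒ 1;  out={1}∪out(1)={1}

Run:
pos 0 'd': at 0
pos 1 'c': at 1
pos 2 'c': at 2
pos 3 'a': at 3  ** P0@[1:3]
pos 4 'c': at 5 (fail-walked)  ** P1@[2:4]
pos 5 'c': at 2 (fail-walked)
pos 6 'c': at 2 (fail-walked)
pos 7 'a': at 3  ** P0@[5:7]
pos 8 'b': at 0 (fail-walked)
pos 9 'd': at 0
pos 10 'd': at 0
pos 11 'a': at 0
pos 12 'c': at 1
pos 13 'c': at 2
pos 14 'd': at 0 (fail-walked)
pos 15 'c': at 1
pos 16 'a': at 4
pos 17 'c': at 5  ** P1@[15:17]
pos 18 'c': at 2 (fail-walked)
pos 19 'c': at 2 (fail-walked)
pos 20 'a': at 3  ** P0@[18:20]
pos 21 'a': at 0 (fail-walked)
pos 22 'c': at 1
pos 23 'c': at 2
pos 24 'a': at 3  ** P0@[22:24]
pos 25 'd': at 0 (fail-walked)
pos 26 'b': at 0
pos 27 'c': at 1
pos 28 'a': at 4
pos 29 'c': at 5  ** P1@[27:29]
pos 30 'b': at 0 (fail-walked)
pos 31 'b': at 0
pos 32 'd': at 0
pos 33 'c': at 1
pos 34 'a': at 4
pos 35 'c': at 5  ** P1@[33:35]
pos 36 'c': at 2 (fail-walked)
pos 37 'c': at 2 (fail-walked)
pos 38 'a': at 3  ** P0@[36:38]
pos 39 'c': at 5 (fail-walked)  ** P1@[37:39]
pos 40 'c': at 2 (fail-walked)
pos 41 'a': at 3  ** P0@[39:41]
pos 42 'c': at 5 (fail-walked)  ** P1@[40:42]
pos 43 'c': at 2 (fail-walked)
pos 44 'a': at 3  ** P0@[42:44]
pos 45 'b': at 0 (fail-walked)
pos 46 'c': at 1
pos 47 'c': at 2
pos 48 'a': at 3  ** P0@[46:48]
pos 49 'c': at 5 (fail-walked)  ** P1@[47:49]
pos 50 'c': at 2 (fail-walked)
pos 51 'a': at 3  ** P0@[49:51]
pos 52 'b': at 0 (fail-walked)
pos 53 'a': at 0
pos 54 'd': at 0
pos 55 'd': at 0
pos 56 'c': at 1
pos 57 'a': at 4
pos 58 'c': at 5  ** P1@[56:58]
pos 59 'c': at 2 (fail-walked)
pos 60 'a': at 3  ** P0@[58:60]
pos 61 'c': at 5 (fail-walked)  ** P1@[59:61]

Matches: [[3,0],[4,1],[7,0],[17,1],[20,0],[24,0],[29,1],[35,1],[38,0],[39,1],[41,0],[42,1],[44,0],[48,0],[49,1],[51,0],[58,1],[60,0],[61,1]]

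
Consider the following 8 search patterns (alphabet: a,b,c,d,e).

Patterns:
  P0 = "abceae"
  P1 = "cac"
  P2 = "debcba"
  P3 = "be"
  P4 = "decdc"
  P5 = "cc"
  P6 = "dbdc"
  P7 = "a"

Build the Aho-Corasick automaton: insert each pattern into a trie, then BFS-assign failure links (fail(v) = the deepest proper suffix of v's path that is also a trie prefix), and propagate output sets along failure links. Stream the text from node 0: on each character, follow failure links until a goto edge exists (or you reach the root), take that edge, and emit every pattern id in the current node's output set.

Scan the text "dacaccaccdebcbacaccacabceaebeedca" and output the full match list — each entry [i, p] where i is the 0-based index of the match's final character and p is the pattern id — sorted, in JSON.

Construct AC machine:
Trie (insert patterns):
  0='ε' goto a→1 b→16 c→7 d→10
  1='a' goto b→2  ←P7
  2='ab' goto c→3
  3='abc' goto e→4
  4='abce' goto a→5
  5='abcea' goto e→6
  6='abceae' goto ·  ←P0
  7='c' goto a→8 c→21
  8='ca' goto c→9
  9='cac' goto ·  ←P1
  10='d' goto b→22 e→11
  11='de' goto b→12 c→18
  12='deb' goto c→13
  13='debc' goto b→14
  14='debcb' goto a→15
  15='debcba' goto ·  ←P2
  16='b' goto e→17
  17='be' goto ·  ←P3
  18='dec' goto d→19
  19='decd' goto c→20
  20='decdc' goto ·  ←P4
  21='cc' goto ·  ←P5
  22='db' goto d→23
  23='dbd' goto c→24
  24='dbdc' goto ·  ←P6

BFS fail/out derivation:
  fail(1) 'a': from fail(0)=0 chase 'a': 0 ⇒ 0;  out={7}∪out(0)={7}
  fail(7) 'c': from fail(0)=0 chase 'c': 0 ⇒ 0;  out=∅∪out(0)=∅
  fail(10) 'd': from fail(0)=0 chase 'd': 0 ⇒ 0;  out=∅∪out(0)=∅
  fail(16) 'b': from fail(0)=0 chase 'b': 0 ⇒ 0;  out=∅∪out(0)=∅
  fail(2) 'ab': from fail(1)=0 chase 'b': 0 ⇒ 16;  out=∅∪out(16)=∅
  fail(8) 'ca': from fail(7)=0 chase 'a': 0 ⇒ 1;  out=∅∪out(1)={7}
  fail(11) 'de': from fail(10)=0 chase 'e': 0 ⇒ 0;  out=∅∪out(0)=∅
  fail(17) 'be': from fail(16)=0 chase 'e': 0 ⇒ 0;  out={3}∪out(0)={3}
  fail(21) 'cc': from fail(7)=0 chase 'c': 0 ⇒ 7;  out={5}∪out(7)={5}
  fail(22) 'db': from fail(10)=0 chase 'b': 0 ⇒ 16;  out=∅∪out(16)=∅
  fail(3) 'abc': from fail(2)=16 chase 'c': 16→0 ⇒ 7;  out=∅∪out(7)=∅
  fail(9) 'cac': from fail(8)=1 chase 'c': 1→0 ⇒ 7;  out={1}∪out(7)={1}
  fail(12) 'deb': from fail(11)=0 chase 'b': 0 ⇒ 16;  out=∅∪out(16)=∅
  fail(18) 'dec': from fail(11)=0 chase 'c': 0 ⇒ 7;  out=∅∪out(7)=∅
  fail(23) 'dbd': from fail(22)=16 chase 'd': 16→0 ⇒ 10;  out=∅∪out(10)=∅
  fail(4) 'abce': from fail(3)=7 chase 'e': 7→0 ⇒ 0;  out=∅∪out(0)=∅
  fail(13) 'debc': from fail(12)=16 chase 'c': 16→0 ⇒ 7;  out=∅∪out(7)=∅
  fail(19) 'decd': from fail(18)=7 chase 'd': 7→0 ⇒ 10;  out=∅∪out(10)=∅
  fail(24) 'dbdc': from fail(23)=10 chase 'c': 10→0 ⇒ 7;  out={6}∪out(7)={6}
  fail(5) 'abcea': from fail(4)=0 chase 'a': 0 ⇒ 1;  out=∅∪out(1)={7}
  fail(14) 'debcb': from fail(13)=7 chase 'b': 7→0 ⇒ 16;  out=∅∪out(16)=∅
  fail(20) 'decdc': from fail(19)=10 chase 'c': 10→0 ⇒ 7;  out={4}∪out(7)={4}
  fail(6) 'abceae': from fail(5)=1 chase 'e': 1→0 ⇒ 0;  out={0}∪out(0)={0}
  fail(15) 'debcba': from fail(14)=16 chase 'a': 16→0 ⇒ 1;  out={2}∪out(1)={2,7}

Scan:
pos 0 'd': at 10
pos 1 'a': at 1 (via fail)  emit P7@[1:1]
pos 2 'c': at 7 (via fail)
pos 3 'a': at 8  emit P7@[3:3]
pos 4 'c': at 9  emit P1@[2:4]
pos 5 'c': at 21 (via fail)  emit P5@[4:5]
pos 6 'a': at 8 (via fail)  emit P7@[6:6]
pos 7 'c': at 9  emit P1@[5:7]
pos 8 'c': at 21 (via fail)  emit P5@[7:8]
pos 9 'd': at 10 (via fail)
pos 10 'e': at 11
pos 11 'b': at 12
pos 12 'c': at 13
pos 13 'b': at 14
pos 14 'a': at 15  emit P2@[9:14],P7@[14:14]
pos 15 'c': at 7 (via fail)
pos 16 'a': at 8  emit P7@[16:16]
pos 17 'c': at 9  emit P1@[15:17]
pos 18 'c': at 21 (via fail)  emit P5@[17:18]
pos 19 'a': at 8 (via fail)  emit P7@[19:19]
pos 20 'c': at 9  emit P1@[18:20]
pos 21 'a': at 8 (via fail)  emit P7@[21:21]
pos 22 'b': at 2 (via fail)
pos 23 'c': at 3
pos 24 'e': at 4
pos 25 'a': at 5  emit P7@[25:25]
pos 26 'e': at 6  emit P0@[21:26]
pos 27 'b': at 16 (via fail)
pos 28 'e': at 17  emit P3@[27:28]
pos 29 'e': at 0 (via fail)
pos 30 'd': at 10
pos 31 'c': at 7 (via fail)
pos 32 'a': at 8  emit P7@[32:32]

All matches (sorted): [[1,7],[3,7],[4,1],[5,5],[6,7],[7,1],[8,5],[14,2],[14,7],[16,7],[17,1],[18,5],[19,7],[20,1],[21,7],[25,7],[26,0],[28,3],[32,7]]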